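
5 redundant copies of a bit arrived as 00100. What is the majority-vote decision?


Ones: 1 out of 5
Threshold: 3

0 (1/5 voted 1)


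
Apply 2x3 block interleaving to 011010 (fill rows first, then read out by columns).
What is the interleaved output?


Matrix:
  011
  010
Read columns: 001110

001110


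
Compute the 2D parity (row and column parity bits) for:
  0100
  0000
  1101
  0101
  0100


Row parities: 10101
Column parities: 1000

Row P: 10101, Col P: 1000, Corner: 1


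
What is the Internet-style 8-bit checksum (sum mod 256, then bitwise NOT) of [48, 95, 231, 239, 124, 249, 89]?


Sum = 1075 mod 256 = 51
Complement = 204

204


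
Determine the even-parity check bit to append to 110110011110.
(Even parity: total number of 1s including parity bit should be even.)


Number of 1s in data: 8
Parity bit: 0

0


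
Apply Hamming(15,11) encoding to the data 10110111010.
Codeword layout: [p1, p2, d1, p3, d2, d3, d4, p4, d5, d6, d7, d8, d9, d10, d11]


Parity bits: p1=1, p2=0, p3=0, p4=0

101001100111010


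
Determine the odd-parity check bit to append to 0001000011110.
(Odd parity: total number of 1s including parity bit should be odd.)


Number of 1s in data: 5
Parity bit: 0

0


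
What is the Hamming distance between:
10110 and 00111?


XOR: 10001
Count of 1s: 2

2


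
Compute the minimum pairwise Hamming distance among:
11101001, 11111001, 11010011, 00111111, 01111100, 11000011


Comparing all pairs, minimum distance: 1
Can detect 0 errors, correct 0 errors

1


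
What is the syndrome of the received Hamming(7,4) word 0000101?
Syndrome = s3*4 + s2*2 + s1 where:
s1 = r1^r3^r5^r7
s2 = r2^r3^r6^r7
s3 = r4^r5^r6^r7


s1=0, s2=1, s3=0

Syndrome = 2 (error at position 2)


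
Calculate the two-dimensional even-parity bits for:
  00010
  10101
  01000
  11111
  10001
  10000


Row parities: 111101
Column parities: 00001

Row P: 111101, Col P: 00001, Corner: 1


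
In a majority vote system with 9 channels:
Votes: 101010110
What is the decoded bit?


Ones: 5 out of 9
Threshold: 5

1 (5/9 voted 1)


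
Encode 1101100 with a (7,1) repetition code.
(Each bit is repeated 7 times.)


Each bit -> 7 copies

1111111111111100000001111111111111100000000000000


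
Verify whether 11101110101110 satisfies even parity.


Number of 1s: 10

Yes, parity is correct (10 ones)


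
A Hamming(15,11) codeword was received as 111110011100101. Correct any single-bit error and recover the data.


Syndrome = 8: error at position 8

Data: 11001100101 (corrected bit 8)


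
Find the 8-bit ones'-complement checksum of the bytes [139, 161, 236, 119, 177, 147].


Sum = 979 mod 256 = 211
Complement = 44

44


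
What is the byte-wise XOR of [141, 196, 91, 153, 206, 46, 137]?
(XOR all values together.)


XOR chain: 141 ^ 196 ^ 91 ^ 153 ^ 206 ^ 46 ^ 137 = 226

226


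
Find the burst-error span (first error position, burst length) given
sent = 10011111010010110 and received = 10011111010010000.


XOR: 00000000000000110

Burst at position 14, length 2


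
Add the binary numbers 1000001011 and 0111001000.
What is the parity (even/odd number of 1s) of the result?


1000001011 = 523
0111001000 = 456
Sum = 979 = 1111010011
1s count = 7

odd parity (7 ones in 1111010011)


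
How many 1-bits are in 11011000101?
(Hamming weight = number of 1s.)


Counting 1s in 11011000101

6


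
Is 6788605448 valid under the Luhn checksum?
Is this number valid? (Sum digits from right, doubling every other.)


Luhn sum = 49
49 mod 10 = 9

Invalid (Luhn sum mod 10 = 9)


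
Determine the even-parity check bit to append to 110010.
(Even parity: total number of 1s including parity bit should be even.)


Number of 1s in data: 3
Parity bit: 1

1


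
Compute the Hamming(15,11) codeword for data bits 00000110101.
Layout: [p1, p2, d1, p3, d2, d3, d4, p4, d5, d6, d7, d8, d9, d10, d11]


Parity bits: p1=1, p2=1, p3=0, p4=0

110000000110101


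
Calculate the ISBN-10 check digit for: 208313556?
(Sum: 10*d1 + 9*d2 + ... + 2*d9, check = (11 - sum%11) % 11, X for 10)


Weighted sum: 173
173 mod 11 = 8

Check digit: 3


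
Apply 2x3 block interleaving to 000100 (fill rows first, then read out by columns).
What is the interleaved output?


Matrix:
  000
  100
Read columns: 010000

010000


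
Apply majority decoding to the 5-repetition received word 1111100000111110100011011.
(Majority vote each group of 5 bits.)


Groups: 11111, 00000, 11111, 01000, 11011
Majority votes: 10101

10101


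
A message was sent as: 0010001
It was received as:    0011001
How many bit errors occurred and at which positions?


XOR: 0001000

1 error(s) at position(s): 3


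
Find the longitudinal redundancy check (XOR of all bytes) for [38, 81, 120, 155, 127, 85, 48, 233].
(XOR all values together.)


XOR chain: 38 ^ 81 ^ 120 ^ 155 ^ 127 ^ 85 ^ 48 ^ 233 = 103

103


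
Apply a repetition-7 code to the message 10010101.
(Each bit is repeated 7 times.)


Each bit -> 7 copies

11111110000000000000011111110000000111111100000001111111


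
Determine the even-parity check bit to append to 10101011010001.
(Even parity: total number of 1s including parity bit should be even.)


Number of 1s in data: 7
Parity bit: 1

1


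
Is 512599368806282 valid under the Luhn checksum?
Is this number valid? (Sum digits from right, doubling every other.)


Luhn sum = 63
63 mod 10 = 3

Invalid (Luhn sum mod 10 = 3)


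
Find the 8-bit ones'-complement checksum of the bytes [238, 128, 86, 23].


Sum = 475 mod 256 = 219
Complement = 36

36


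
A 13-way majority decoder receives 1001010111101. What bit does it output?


Ones: 8 out of 13
Threshold: 7

1 (8/13 voted 1)


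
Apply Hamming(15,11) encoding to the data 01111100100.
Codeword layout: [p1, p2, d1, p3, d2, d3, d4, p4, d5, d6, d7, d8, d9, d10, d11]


Parity bits: p1=0, p2=1, p3=0, p4=1

010011111100100


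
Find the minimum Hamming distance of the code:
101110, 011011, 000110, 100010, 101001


Comparing all pairs, minimum distance: 2
Can detect 1 errors, correct 0 errors

2


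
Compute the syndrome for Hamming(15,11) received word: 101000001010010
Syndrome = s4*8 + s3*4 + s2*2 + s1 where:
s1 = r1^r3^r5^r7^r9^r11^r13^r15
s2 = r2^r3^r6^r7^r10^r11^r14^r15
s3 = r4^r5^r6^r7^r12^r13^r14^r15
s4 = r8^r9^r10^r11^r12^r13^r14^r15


s1=0, s2=1, s3=1, s4=1

Syndrome = 14 (error at position 14)


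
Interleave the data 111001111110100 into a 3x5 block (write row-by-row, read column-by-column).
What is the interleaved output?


Matrix:
  11100
  11111
  10100
Read columns: 111110111010010

111110111010010


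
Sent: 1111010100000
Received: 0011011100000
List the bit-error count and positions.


XOR: 1100001000000

3 error(s) at position(s): 0, 1, 6


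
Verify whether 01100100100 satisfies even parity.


Number of 1s: 4

Yes, parity is correct (4 ones)


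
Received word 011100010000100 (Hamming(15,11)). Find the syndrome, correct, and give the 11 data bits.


Syndrome = 0: no error detected

Data: 10000000100 (no errors)


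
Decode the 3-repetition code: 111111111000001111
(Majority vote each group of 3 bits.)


Groups: 111, 111, 111, 000, 001, 111
Majority votes: 111001

111001


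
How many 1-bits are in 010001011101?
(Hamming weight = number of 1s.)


Counting 1s in 010001011101

6


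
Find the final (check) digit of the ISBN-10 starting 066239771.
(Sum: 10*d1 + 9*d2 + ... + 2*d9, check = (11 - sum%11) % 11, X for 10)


Weighted sum: 230
230 mod 11 = 10

Check digit: 1


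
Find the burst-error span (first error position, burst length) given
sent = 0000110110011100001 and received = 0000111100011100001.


XOR: 0000001010000000000

Burst at position 6, length 3


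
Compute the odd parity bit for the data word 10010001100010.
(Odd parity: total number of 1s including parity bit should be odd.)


Number of 1s in data: 5
Parity bit: 0

0


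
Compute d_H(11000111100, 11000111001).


XOR: 00000000101
Count of 1s: 2

2


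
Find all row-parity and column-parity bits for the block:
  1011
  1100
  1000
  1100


Row parities: 1010
Column parities: 0011

Row P: 1010, Col P: 0011, Corner: 0


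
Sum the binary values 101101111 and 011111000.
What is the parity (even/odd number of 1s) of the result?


101101111 = 367
011111000 = 248
Sum = 615 = 1001100111
1s count = 6

even parity (6 ones in 1001100111)


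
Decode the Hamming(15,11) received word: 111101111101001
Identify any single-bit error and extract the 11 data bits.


Syndrome = 13: error at position 13

Data: 10111101101 (corrected bit 13)


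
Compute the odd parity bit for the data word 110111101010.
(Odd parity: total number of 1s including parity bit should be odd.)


Number of 1s in data: 8
Parity bit: 1

1


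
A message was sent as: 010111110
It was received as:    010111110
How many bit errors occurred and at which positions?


XOR: 000000000

0 errors (received matches sent)


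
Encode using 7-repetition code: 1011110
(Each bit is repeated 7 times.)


Each bit -> 7 copies

1111111000000011111111111111111111111111110000000


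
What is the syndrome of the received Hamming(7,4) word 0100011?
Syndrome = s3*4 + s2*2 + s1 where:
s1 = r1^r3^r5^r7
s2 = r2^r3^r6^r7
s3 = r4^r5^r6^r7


s1=1, s2=1, s3=0

Syndrome = 3 (error at position 3)


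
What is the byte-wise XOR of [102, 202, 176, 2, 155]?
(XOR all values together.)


XOR chain: 102 ^ 202 ^ 176 ^ 2 ^ 155 = 133

133


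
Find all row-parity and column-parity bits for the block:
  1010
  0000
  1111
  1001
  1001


Row parities: 00000
Column parities: 0101

Row P: 00000, Col P: 0101, Corner: 0


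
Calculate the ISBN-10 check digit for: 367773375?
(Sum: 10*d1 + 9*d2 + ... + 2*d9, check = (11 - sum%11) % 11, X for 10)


Weighted sum: 289
289 mod 11 = 3

Check digit: 8


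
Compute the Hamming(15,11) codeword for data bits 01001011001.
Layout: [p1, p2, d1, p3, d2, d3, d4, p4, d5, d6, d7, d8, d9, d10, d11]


Parity bits: p1=0, p2=0, p3=1, p4=0

000110001011001


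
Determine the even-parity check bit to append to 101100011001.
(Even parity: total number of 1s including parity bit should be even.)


Number of 1s in data: 6
Parity bit: 0

0


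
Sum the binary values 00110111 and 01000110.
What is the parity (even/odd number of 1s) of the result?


00110111 = 55
01000110 = 70
Sum = 125 = 1111101
1s count = 6

even parity (6 ones in 1111101)


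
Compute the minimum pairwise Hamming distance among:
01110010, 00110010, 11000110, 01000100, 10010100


Comparing all pairs, minimum distance: 1
Can detect 0 errors, correct 0 errors

1


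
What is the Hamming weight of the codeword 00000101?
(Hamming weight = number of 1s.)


Counting 1s in 00000101

2


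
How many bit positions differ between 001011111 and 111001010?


XOR: 110010101
Count of 1s: 5

5


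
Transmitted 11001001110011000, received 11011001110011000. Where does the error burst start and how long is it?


XOR: 00010000000000000

Burst at position 3, length 1


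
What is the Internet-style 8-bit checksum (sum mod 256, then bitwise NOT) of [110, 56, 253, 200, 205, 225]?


Sum = 1049 mod 256 = 25
Complement = 230

230


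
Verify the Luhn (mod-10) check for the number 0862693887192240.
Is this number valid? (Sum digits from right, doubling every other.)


Luhn sum = 78
78 mod 10 = 8

Invalid (Luhn sum mod 10 = 8)


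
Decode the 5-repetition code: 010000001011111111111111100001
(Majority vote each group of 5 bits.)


Groups: 01000, 00010, 11111, 11111, 11111, 00001
Majority votes: 001110

001110


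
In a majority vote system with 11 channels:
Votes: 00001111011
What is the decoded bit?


Ones: 6 out of 11
Threshold: 6

1 (6/11 voted 1)


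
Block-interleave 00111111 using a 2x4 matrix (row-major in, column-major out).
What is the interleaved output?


Matrix:
  0011
  1111
Read columns: 01011111

01011111


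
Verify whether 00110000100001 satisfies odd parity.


Number of 1s: 4

No, parity error (4 ones)


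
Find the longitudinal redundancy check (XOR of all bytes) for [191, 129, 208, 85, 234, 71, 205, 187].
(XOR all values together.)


XOR chain: 191 ^ 129 ^ 208 ^ 85 ^ 234 ^ 71 ^ 205 ^ 187 = 96

96


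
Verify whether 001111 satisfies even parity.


Number of 1s: 4

Yes, parity is correct (4 ones)


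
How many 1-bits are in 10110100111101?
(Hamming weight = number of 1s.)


Counting 1s in 10110100111101

9


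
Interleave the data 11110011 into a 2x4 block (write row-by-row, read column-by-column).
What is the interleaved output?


Matrix:
  1111
  0011
Read columns: 10101111

10101111


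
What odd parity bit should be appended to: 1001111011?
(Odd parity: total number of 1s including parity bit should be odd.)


Number of 1s in data: 7
Parity bit: 0

0


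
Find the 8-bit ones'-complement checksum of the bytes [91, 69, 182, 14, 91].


Sum = 447 mod 256 = 191
Complement = 64

64


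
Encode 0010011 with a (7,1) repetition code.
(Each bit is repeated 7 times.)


Each bit -> 7 copies

0000000000000011111110000000000000011111111111111


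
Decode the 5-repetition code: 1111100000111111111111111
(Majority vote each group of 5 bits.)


Groups: 11111, 00000, 11111, 11111, 11111
Majority votes: 10111

10111


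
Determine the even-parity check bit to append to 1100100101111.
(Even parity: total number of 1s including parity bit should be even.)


Number of 1s in data: 8
Parity bit: 0

0


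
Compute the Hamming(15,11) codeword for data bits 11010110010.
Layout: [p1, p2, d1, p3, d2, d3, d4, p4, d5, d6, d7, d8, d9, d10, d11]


Parity bits: p1=0, p2=1, p3=1, p4=1

011110110110010


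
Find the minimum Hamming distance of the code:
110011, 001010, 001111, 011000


Comparing all pairs, minimum distance: 2
Can detect 1 errors, correct 0 errors

2


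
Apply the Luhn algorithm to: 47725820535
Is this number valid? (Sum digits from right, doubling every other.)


Luhn sum = 50
50 mod 10 = 0

Valid (Luhn sum mod 10 = 0)


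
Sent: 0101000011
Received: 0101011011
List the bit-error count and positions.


XOR: 0000011000

2 error(s) at position(s): 5, 6


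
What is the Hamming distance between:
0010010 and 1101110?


XOR: 1111100
Count of 1s: 5

5


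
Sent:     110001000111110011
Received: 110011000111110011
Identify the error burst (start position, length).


XOR: 000010000000000000

Burst at position 4, length 1


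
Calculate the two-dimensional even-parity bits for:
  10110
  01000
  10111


Row parities: 110
Column parities: 01001

Row P: 110, Col P: 01001, Corner: 0


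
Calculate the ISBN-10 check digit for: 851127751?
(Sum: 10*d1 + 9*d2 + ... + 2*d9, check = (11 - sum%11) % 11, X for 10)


Weighted sum: 232
232 mod 11 = 1

Check digit: X


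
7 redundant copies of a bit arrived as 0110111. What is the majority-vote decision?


Ones: 5 out of 7
Threshold: 4

1 (5/7 voted 1)


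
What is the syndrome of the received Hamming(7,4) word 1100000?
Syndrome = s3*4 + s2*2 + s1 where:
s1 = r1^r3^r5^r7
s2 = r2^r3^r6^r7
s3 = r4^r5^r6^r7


s1=1, s2=1, s3=0

Syndrome = 3 (error at position 3)


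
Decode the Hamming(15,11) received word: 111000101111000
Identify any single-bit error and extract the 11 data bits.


Syndrome = 3: error at position 3

Data: 00011111000 (corrected bit 3)


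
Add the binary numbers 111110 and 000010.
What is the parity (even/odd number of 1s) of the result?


111110 = 62
000010 = 2
Sum = 64 = 1000000
1s count = 1

odd parity (1 ones in 1000000)


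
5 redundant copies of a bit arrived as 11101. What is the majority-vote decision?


Ones: 4 out of 5
Threshold: 3

1 (4/5 voted 1)


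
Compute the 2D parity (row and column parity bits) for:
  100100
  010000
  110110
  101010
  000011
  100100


Row parities: 010100
Column parities: 001111

Row P: 010100, Col P: 001111, Corner: 0


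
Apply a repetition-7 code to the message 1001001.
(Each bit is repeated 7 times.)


Each bit -> 7 copies

1111111000000000000001111111000000000000001111111


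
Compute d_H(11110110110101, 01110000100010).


XOR: 10000110010111
Count of 1s: 7

7


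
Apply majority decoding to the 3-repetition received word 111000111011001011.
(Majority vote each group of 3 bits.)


Groups: 111, 000, 111, 011, 001, 011
Majority votes: 101101

101101


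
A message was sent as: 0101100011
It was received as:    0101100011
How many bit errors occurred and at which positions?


XOR: 0000000000

0 errors (received matches sent)


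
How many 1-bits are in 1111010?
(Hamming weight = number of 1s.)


Counting 1s in 1111010

5


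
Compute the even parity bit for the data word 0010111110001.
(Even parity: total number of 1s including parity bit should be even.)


Number of 1s in data: 7
Parity bit: 1

1


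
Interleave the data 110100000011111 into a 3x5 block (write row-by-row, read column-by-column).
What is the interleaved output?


Matrix:
  11010
  00000
  11111
Read columns: 101101001101001

101101001101001


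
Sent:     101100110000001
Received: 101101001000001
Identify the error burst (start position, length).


XOR: 000001111000000

Burst at position 5, length 4


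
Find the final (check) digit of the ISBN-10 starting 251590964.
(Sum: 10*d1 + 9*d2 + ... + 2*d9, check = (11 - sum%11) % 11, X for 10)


Weighted sum: 224
224 mod 11 = 4

Check digit: 7


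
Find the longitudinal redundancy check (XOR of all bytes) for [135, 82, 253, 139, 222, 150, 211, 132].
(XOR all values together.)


XOR chain: 135 ^ 82 ^ 253 ^ 139 ^ 222 ^ 150 ^ 211 ^ 132 = 188

188


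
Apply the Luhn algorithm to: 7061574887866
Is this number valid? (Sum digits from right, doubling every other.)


Luhn sum = 66
66 mod 10 = 6

Invalid (Luhn sum mod 10 = 6)


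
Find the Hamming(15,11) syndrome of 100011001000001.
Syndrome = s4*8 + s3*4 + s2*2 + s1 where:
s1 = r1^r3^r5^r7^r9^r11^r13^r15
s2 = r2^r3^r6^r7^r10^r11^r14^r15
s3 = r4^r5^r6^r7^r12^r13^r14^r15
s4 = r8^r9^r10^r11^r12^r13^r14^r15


s1=0, s2=0, s3=1, s4=0

Syndrome = 4 (error at position 4)


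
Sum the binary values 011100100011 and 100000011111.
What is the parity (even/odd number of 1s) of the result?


011100100011 = 1827
100000011111 = 2079
Sum = 3906 = 111101000010
1s count = 6

even parity (6 ones in 111101000010)


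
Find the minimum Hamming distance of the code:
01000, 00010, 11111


Comparing all pairs, minimum distance: 2
Can detect 1 errors, correct 0 errors

2


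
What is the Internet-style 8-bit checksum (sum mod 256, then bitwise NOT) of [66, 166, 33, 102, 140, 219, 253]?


Sum = 979 mod 256 = 211
Complement = 44

44


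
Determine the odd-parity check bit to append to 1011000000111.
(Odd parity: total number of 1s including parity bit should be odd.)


Number of 1s in data: 6
Parity bit: 1

1


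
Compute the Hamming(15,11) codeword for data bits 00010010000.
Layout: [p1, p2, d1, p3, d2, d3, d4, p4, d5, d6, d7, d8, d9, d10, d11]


Parity bits: p1=0, p2=0, p3=1, p4=1

000100110010000


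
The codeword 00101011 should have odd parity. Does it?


Number of 1s: 4

No, parity error (4 ones)


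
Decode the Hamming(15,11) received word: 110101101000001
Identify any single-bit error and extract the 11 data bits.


Syndrome = 0: no error detected

Data: 00111000001 (no errors)


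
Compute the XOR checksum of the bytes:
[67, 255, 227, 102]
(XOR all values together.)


XOR chain: 67 ^ 255 ^ 227 ^ 102 = 57

57


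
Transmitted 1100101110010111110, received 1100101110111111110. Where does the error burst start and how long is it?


XOR: 0000000000101000000

Burst at position 10, length 3


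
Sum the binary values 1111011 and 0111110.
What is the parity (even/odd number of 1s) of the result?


1111011 = 123
0111110 = 62
Sum = 185 = 10111001
1s count = 5

odd parity (5 ones in 10111001)


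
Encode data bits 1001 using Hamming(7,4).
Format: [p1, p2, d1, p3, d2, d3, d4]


Parity bits: p1=0, p2=0, p3=1

0011001


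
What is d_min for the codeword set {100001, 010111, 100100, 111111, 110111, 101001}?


Comparing all pairs, minimum distance: 1
Can detect 0 errors, correct 0 errors

1


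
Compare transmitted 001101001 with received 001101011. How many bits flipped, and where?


XOR: 000000010

1 error(s) at position(s): 7


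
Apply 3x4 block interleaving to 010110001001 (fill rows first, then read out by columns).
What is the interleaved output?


Matrix:
  0101
  1000
  1001
Read columns: 011100000101

011100000101


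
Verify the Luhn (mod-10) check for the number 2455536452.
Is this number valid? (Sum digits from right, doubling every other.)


Luhn sum = 28
28 mod 10 = 8

Invalid (Luhn sum mod 10 = 8)


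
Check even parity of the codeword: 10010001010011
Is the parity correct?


Number of 1s: 6

Yes, parity is correct (6 ones)


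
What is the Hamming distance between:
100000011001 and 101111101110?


XOR: 001111110111
Count of 1s: 9

9


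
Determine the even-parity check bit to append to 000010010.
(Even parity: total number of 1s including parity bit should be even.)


Number of 1s in data: 2
Parity bit: 0

0


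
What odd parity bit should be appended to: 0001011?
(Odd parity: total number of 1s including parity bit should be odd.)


Number of 1s in data: 3
Parity bit: 0

0


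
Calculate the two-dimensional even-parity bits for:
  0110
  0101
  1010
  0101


Row parities: 0000
Column parities: 1100

Row P: 0000, Col P: 1100, Corner: 0


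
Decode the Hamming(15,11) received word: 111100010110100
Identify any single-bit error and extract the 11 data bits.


Syndrome = 0: no error detected

Data: 10000110100 (no errors)


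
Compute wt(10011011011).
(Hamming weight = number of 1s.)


Counting 1s in 10011011011

7


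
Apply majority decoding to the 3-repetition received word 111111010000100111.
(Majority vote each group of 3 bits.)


Groups: 111, 111, 010, 000, 100, 111
Majority votes: 110001

110001


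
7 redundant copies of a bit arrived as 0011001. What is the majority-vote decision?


Ones: 3 out of 7
Threshold: 4

0 (3/7 voted 1)


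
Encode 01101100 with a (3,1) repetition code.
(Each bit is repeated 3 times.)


Each bit -> 3 copies

000111111000111111000000


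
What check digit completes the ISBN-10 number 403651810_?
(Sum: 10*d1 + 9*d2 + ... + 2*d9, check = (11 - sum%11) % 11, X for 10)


Weighted sum: 176
176 mod 11 = 0

Check digit: 0


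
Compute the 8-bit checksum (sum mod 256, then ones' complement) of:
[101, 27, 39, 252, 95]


Sum = 514 mod 256 = 2
Complement = 253

253


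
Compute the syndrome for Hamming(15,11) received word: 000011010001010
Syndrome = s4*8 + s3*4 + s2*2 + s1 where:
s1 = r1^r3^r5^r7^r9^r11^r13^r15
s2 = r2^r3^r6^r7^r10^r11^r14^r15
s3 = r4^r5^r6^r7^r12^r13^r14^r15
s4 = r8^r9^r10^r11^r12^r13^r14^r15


s1=1, s2=0, s3=0, s4=1

Syndrome = 9 (error at position 9)


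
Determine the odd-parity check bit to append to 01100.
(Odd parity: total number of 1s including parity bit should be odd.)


Number of 1s in data: 2
Parity bit: 1

1


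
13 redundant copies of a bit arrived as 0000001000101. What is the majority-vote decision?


Ones: 3 out of 13
Threshold: 7

0 (3/13 voted 1)


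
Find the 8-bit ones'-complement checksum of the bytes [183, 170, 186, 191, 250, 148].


Sum = 1128 mod 256 = 104
Complement = 151

151


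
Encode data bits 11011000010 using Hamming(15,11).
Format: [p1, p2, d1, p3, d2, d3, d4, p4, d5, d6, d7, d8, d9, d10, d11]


Parity bits: p1=0, p2=1, p3=1, p4=0

011110101000010


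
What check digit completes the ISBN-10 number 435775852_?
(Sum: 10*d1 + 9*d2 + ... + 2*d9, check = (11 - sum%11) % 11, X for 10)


Weighted sum: 274
274 mod 11 = 10

Check digit: 1


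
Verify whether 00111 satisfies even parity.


Number of 1s: 3

No, parity error (3 ones)


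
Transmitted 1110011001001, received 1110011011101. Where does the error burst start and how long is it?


XOR: 0000000010100

Burst at position 8, length 3


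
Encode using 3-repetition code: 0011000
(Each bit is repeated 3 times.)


Each bit -> 3 copies

000000111111000000000


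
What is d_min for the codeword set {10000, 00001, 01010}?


Comparing all pairs, minimum distance: 2
Can detect 1 errors, correct 0 errors

2


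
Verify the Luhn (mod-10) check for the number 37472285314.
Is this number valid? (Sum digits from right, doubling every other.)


Luhn sum = 41
41 mod 10 = 1

Invalid (Luhn sum mod 10 = 1)


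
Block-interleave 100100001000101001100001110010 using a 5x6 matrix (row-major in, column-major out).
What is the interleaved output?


Matrix:
  100100
  001000
  101001
  100001
  110010
Read columns: 101110000101100100000000100110

101110000101100100000000100110


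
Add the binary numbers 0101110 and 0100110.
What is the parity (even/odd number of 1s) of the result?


0101110 = 46
0100110 = 38
Sum = 84 = 1010100
1s count = 3

odd parity (3 ones in 1010100)


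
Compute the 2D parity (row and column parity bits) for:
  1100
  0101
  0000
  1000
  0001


Row parities: 00011
Column parities: 0000

Row P: 00011, Col P: 0000, Corner: 0


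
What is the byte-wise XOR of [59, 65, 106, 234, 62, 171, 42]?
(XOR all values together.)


XOR chain: 59 ^ 65 ^ 106 ^ 234 ^ 62 ^ 171 ^ 42 = 69

69


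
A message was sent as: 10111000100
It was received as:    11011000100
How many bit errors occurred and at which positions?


XOR: 01100000000

2 error(s) at position(s): 1, 2


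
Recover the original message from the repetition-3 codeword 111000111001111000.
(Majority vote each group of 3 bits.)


Groups: 111, 000, 111, 001, 111, 000
Majority votes: 101010

101010


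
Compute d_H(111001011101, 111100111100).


XOR: 000101100001
Count of 1s: 4

4


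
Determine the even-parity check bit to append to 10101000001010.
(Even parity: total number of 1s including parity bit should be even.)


Number of 1s in data: 5
Parity bit: 1

1


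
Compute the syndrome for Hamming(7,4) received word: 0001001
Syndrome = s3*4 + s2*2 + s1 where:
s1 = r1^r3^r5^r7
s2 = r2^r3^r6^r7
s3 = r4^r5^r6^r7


s1=1, s2=1, s3=0

Syndrome = 3 (error at position 3)


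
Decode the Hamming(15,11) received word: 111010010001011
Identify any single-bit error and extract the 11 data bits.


Syndrome = 0: no error detected

Data: 11000001011 (no errors)


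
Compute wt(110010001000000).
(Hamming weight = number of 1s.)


Counting 1s in 110010001000000

4


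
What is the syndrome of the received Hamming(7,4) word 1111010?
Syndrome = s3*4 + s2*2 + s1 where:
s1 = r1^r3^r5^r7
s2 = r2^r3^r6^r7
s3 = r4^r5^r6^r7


s1=0, s2=1, s3=0

Syndrome = 2 (error at position 2)


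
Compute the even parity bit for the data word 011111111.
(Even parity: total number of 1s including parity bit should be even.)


Number of 1s in data: 8
Parity bit: 0

0


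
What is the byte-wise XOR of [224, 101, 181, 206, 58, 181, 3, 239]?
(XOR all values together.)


XOR chain: 224 ^ 101 ^ 181 ^ 206 ^ 58 ^ 181 ^ 3 ^ 239 = 157

157


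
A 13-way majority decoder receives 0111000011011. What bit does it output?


Ones: 7 out of 13
Threshold: 7

1 (7/13 voted 1)


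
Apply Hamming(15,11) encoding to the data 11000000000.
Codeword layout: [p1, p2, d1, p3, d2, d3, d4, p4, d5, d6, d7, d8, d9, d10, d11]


Parity bits: p1=0, p2=1, p3=1, p4=0

011110000000000


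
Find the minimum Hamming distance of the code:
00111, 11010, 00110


Comparing all pairs, minimum distance: 1
Can detect 0 errors, correct 0 errors

1


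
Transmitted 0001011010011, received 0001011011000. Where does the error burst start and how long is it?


XOR: 0000000001011

Burst at position 9, length 4


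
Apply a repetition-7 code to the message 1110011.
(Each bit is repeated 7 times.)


Each bit -> 7 copies

1111111111111111111110000000000000011111111111111


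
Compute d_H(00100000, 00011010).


XOR: 00111010
Count of 1s: 4

4


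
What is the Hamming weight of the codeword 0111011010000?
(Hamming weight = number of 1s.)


Counting 1s in 0111011010000

6


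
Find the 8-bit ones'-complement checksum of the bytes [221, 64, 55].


Sum = 340 mod 256 = 84
Complement = 171

171


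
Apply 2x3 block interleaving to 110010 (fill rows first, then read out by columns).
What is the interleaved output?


Matrix:
  110
  010
Read columns: 101100

101100


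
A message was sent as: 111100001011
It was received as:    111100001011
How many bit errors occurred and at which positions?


XOR: 000000000000

0 errors (received matches sent)


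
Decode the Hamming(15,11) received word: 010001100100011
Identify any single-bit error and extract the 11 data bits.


Syndrome = 8: error at position 8

Data: 00110100011 (corrected bit 8)


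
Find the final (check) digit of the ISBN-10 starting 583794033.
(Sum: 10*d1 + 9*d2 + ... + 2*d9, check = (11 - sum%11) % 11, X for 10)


Weighted sum: 284
284 mod 11 = 9

Check digit: 2


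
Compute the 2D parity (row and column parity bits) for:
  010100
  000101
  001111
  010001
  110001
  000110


Row parities: 000010
Column parities: 111000

Row P: 000010, Col P: 111000, Corner: 1


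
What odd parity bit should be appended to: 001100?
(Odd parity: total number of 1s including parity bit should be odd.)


Number of 1s in data: 2
Parity bit: 1

1


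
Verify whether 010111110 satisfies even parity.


Number of 1s: 6

Yes, parity is correct (6 ones)


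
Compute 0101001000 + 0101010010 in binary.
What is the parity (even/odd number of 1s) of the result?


0101001000 = 328
0101010010 = 338
Sum = 666 = 1010011010
1s count = 5

odd parity (5 ones in 1010011010)


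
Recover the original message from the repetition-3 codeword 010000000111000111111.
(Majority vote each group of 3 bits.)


Groups: 010, 000, 000, 111, 000, 111, 111
Majority votes: 0001011

0001011


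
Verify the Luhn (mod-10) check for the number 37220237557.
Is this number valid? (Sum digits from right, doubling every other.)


Luhn sum = 39
39 mod 10 = 9

Invalid (Luhn sum mod 10 = 9)


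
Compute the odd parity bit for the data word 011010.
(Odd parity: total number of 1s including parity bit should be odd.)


Number of 1s in data: 3
Parity bit: 0

0


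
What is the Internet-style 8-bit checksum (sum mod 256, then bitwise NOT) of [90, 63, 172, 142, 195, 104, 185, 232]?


Sum = 1183 mod 256 = 159
Complement = 96

96


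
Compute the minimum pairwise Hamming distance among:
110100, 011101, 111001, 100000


Comparing all pairs, minimum distance: 2
Can detect 1 errors, correct 0 errors

2


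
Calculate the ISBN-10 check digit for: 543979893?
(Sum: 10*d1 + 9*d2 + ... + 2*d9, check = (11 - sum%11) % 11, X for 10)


Weighted sum: 325
325 mod 11 = 6

Check digit: 5


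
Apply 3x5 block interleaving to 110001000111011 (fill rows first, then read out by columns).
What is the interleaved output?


Matrix:
  11000
  10001
  11011
Read columns: 111101000001011

111101000001011


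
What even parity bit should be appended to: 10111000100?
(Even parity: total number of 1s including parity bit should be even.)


Number of 1s in data: 5
Parity bit: 1

1


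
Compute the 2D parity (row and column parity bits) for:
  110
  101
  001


Row parities: 001
Column parities: 010

Row P: 001, Col P: 010, Corner: 1


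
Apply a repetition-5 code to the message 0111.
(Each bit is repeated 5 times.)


Each bit -> 5 copies

00000111111111111111


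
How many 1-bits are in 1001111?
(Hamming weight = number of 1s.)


Counting 1s in 1001111

5


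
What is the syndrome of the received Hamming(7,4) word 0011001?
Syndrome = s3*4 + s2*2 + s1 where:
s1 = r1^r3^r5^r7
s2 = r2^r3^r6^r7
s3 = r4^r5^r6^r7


s1=0, s2=0, s3=0

Syndrome = 0 (no error)


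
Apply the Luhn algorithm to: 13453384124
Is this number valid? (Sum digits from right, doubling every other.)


Luhn sum = 46
46 mod 10 = 6

Invalid (Luhn sum mod 10 = 6)


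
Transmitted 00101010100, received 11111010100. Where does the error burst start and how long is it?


XOR: 11010000000

Burst at position 0, length 4


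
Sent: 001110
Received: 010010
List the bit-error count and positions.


XOR: 011100

3 error(s) at position(s): 1, 2, 3


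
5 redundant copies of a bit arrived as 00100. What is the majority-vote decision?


Ones: 1 out of 5
Threshold: 3

0 (1/5 voted 1)


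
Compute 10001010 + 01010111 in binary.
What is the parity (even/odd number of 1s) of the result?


10001010 = 138
01010111 = 87
Sum = 225 = 11100001
1s count = 4

even parity (4 ones in 11100001)


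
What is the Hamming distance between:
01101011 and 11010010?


XOR: 10111001
Count of 1s: 5

5


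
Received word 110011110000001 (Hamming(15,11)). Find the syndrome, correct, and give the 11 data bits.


Syndrome = 0: no error detected

Data: 01110000001 (no errors)


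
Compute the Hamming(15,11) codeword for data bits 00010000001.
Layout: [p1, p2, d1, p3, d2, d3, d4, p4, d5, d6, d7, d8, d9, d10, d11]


Parity bits: p1=0, p2=0, p3=0, p4=1

000000110000001


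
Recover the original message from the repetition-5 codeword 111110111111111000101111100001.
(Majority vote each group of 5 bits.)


Groups: 11111, 01111, 11111, 00010, 11111, 00001
Majority votes: 111010

111010


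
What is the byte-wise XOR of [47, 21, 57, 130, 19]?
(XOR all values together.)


XOR chain: 47 ^ 21 ^ 57 ^ 130 ^ 19 = 146

146


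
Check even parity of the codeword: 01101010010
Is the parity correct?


Number of 1s: 5

No, parity error (5 ones)


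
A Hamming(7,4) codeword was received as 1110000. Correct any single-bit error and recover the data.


Syndrome = 0: no error detected

Data: 1000 (no errors)


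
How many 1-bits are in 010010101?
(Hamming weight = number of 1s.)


Counting 1s in 010010101

4


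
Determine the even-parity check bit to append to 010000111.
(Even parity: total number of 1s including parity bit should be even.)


Number of 1s in data: 4
Parity bit: 0

0


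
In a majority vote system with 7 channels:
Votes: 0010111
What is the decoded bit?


Ones: 4 out of 7
Threshold: 4

1 (4/7 voted 1)


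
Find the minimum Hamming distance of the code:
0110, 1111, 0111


Comparing all pairs, minimum distance: 1
Can detect 0 errors, correct 0 errors

1


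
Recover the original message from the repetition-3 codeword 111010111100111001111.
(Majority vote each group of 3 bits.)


Groups: 111, 010, 111, 100, 111, 001, 111
Majority votes: 1010101

1010101


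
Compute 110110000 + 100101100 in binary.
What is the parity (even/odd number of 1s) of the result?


110110000 = 432
100101100 = 300
Sum = 732 = 1011011100
1s count = 6

even parity (6 ones in 1011011100)


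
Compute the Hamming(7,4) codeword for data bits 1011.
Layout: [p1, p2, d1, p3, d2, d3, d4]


Parity bits: p1=0, p2=1, p3=0

0110011


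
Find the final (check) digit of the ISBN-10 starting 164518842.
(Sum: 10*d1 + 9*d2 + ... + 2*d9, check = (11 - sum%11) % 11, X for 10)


Weighted sum: 225
225 mod 11 = 5

Check digit: 6


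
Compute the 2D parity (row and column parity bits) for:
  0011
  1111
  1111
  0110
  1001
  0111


Row parities: 000001
Column parities: 1011

Row P: 000001, Col P: 1011, Corner: 1


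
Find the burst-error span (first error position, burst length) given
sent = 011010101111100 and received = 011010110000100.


XOR: 000000011111000

Burst at position 7, length 5


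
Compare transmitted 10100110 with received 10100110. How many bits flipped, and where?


XOR: 00000000

0 errors (received matches sent)


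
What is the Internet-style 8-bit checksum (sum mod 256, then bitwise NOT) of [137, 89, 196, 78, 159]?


Sum = 659 mod 256 = 147
Complement = 108

108


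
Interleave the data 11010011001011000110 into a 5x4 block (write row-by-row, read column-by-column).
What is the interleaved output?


Matrix:
  1101
  0011
  0010
  1100
  0110
Read columns: 10010100110110111000

10010100110110111000


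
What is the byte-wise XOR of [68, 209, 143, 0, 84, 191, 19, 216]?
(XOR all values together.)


XOR chain: 68 ^ 209 ^ 143 ^ 0 ^ 84 ^ 191 ^ 19 ^ 216 = 58

58


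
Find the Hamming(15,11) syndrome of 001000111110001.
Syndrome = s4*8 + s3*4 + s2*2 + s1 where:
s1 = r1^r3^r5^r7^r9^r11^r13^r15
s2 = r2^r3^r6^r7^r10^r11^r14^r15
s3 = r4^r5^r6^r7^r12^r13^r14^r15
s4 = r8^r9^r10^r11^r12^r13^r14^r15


s1=1, s2=1, s3=0, s4=1

Syndrome = 11 (error at position 11)


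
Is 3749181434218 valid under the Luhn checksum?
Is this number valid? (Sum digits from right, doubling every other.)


Luhn sum = 61
61 mod 10 = 1

Invalid (Luhn sum mod 10 = 1)


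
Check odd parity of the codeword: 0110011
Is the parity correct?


Number of 1s: 4

No, parity error (4 ones)


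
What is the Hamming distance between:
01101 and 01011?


XOR: 00110
Count of 1s: 2

2


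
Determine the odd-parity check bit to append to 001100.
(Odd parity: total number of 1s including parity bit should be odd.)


Number of 1s in data: 2
Parity bit: 1

1


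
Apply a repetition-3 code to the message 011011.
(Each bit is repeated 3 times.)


Each bit -> 3 copies

000111111000111111


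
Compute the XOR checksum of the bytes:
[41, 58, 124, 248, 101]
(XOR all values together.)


XOR chain: 41 ^ 58 ^ 124 ^ 248 ^ 101 = 242

242


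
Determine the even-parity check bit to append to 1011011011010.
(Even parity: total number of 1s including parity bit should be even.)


Number of 1s in data: 8
Parity bit: 0

0


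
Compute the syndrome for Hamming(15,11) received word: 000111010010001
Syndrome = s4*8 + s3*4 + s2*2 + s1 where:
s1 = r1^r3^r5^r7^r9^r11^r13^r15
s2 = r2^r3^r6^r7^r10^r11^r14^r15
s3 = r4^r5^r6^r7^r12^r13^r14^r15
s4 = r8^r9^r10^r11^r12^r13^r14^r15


s1=1, s2=1, s3=0, s4=1

Syndrome = 11 (error at position 11)


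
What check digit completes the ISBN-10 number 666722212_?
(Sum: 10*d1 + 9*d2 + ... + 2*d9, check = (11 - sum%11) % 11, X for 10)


Weighted sum: 248
248 mod 11 = 6

Check digit: 5


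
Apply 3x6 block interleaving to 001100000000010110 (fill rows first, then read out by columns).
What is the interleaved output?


Matrix:
  001100
  000000
  010110
Read columns: 000001100101001000

000001100101001000


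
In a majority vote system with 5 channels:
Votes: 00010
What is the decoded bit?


Ones: 1 out of 5
Threshold: 3

0 (1/5 voted 1)


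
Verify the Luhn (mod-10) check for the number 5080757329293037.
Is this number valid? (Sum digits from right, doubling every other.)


Luhn sum = 71
71 mod 10 = 1

Invalid (Luhn sum mod 10 = 1)


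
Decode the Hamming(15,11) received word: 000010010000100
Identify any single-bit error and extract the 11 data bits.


Syndrome = 0: no error detected

Data: 01000000100 (no errors)


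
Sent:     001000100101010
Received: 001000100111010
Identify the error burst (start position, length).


XOR: 000000000010000

Burst at position 10, length 1


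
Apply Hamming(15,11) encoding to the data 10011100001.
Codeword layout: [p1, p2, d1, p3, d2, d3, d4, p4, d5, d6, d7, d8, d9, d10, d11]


Parity bits: p1=0, p2=0, p3=0, p4=1

001000111100001
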